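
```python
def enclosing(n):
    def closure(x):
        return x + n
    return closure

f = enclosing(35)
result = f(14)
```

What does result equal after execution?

Step 1: enclosing(35) creates a closure that captures n = 35.
Step 2: f(14) calls the closure with x = 14, returning 14 + 35 = 49.
Step 3: result = 49

The answer is 49.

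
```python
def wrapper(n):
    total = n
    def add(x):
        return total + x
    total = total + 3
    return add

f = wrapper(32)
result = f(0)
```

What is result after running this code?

Step 1: wrapper(32) sets total = 32, then total = 32 + 3 = 35.
Step 2: Closures capture by reference, so add sees total = 35.
Step 3: f(0) returns 35 + 0 = 35

The answer is 35.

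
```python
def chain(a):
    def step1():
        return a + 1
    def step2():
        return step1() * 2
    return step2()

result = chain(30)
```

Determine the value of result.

Step 1: chain(30) captures a = 30.
Step 2: step2() calls step1() which returns 30 + 1 = 31.
Step 3: step2() returns 31 * 2 = 62

The answer is 62.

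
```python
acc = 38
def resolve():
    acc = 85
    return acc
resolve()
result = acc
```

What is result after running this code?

Step 1: acc = 38 globally.
Step 2: resolve() creates a LOCAL acc = 85 (no global keyword!).
Step 3: The global acc is unchanged. result = 38

The answer is 38.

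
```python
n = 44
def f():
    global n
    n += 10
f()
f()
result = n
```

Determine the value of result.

Step 1: n = 44.
Step 2: First f(): n = 44 + 10 = 54.
Step 3: Second f(): n = 54 + 10 = 64. result = 64

The answer is 64.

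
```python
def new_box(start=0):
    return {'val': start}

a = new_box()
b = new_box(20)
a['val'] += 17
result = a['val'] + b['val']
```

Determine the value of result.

Step 1: new_box() returns a new dict each call (immutable default 0).
Step 2: a = {'val': 0}, b = {'val': 20}.
Step 3: a['val'] += 17 = 17. result = 17 + 20 = 37

The answer is 37.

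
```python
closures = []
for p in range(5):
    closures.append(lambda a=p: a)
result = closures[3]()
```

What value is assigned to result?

Step 1: Default argument a=p captures p's value at each iteration.
Step 2: closures[3] captured a = 3 when p was 3.
Step 3: result = 3

The answer is 3.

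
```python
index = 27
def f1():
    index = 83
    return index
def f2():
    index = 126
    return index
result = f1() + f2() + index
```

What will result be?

Step 1: Each function shadows global index with its own local.
Step 2: f1() returns 83, f2() returns 126.
Step 3: Global index = 27 is unchanged. result = 83 + 126 + 27 = 236

The answer is 236.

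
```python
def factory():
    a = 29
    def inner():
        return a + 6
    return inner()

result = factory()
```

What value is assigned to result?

Step 1: factory() defines a = 29.
Step 2: inner() reads a = 29 from enclosing scope, returns 29 + 6 = 35.
Step 3: result = 35

The answer is 35.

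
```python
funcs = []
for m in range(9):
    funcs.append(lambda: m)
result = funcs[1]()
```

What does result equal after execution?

Step 1: The loop creates 9 lambdas, all referencing the same variable m.
Step 2: After the loop, m = 8 (final value).
Step 3: funcs[1]() looks up m at call time and finds 8. This is the late binding gotcha. result = 8

The answer is 8.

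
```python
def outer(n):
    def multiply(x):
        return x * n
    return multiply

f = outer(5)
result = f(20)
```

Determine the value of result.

Step 1: outer(5) returns multiply closure with n = 5.
Step 2: f(20) computes 20 * 5 = 100.
Step 3: result = 100

The answer is 100.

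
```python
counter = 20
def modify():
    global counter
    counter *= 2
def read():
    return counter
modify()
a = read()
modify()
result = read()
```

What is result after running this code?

Step 1: counter = 20.
Step 2: First modify(): counter = 20 * 2 = 40.
Step 3: Second modify(): counter = 40 * 2 = 80.
Step 4: read() returns 80

The answer is 80.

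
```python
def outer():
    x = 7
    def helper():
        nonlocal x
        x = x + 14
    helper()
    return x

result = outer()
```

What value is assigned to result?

Step 1: outer() sets x = 7.
Step 2: helper() uses nonlocal to modify x in outer's scope: x = 7 + 14 = 21.
Step 3: outer() returns the modified x = 21

The answer is 21.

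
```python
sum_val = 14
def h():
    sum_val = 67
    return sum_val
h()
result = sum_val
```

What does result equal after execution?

Step 1: Global sum_val = 14.
Step 2: h() creates local sum_val = 67 (shadow, not modification).
Step 3: After h() returns, global sum_val is unchanged. result = 14

The answer is 14.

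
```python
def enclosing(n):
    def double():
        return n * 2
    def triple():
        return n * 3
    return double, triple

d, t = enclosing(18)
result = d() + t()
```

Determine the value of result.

Step 1: Both closures capture the same n = 18.
Step 2: d() = 18 * 2 = 36, t() = 18 * 3 = 54.
Step 3: result = 36 + 54 = 90

The answer is 90.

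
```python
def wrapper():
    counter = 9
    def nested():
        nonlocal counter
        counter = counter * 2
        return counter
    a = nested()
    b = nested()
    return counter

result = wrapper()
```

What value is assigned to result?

Step 1: counter starts at 9.
Step 2: First nested(): counter = 9 * 2 = 18.
Step 3: Second nested(): counter = 18 * 2 = 36.
Step 4: result = 36

The answer is 36.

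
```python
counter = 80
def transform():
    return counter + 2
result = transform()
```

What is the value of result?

Step 1: counter = 80 is defined globally.
Step 2: transform() looks up counter from global scope = 80, then computes 80 + 2 = 82.
Step 3: result = 82

The answer is 82.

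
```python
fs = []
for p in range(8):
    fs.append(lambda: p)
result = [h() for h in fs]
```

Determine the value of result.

Step 1: All 8 lambdas share the same variable p.
Step 2: After the loop, p = 7.
Step 3: Each call returns 7. result = [7, 7, 7, 7, 7, 7, 7, 7]

The answer is [7, 7, 7, 7, 7, 7, 7, 7].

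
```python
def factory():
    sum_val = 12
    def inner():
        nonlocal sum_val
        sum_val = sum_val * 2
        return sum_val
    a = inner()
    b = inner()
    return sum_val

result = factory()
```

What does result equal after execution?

Step 1: sum_val starts at 12.
Step 2: First inner(): sum_val = 12 * 2 = 24.
Step 3: Second inner(): sum_val = 24 * 2 = 48.
Step 4: result = 48

The answer is 48.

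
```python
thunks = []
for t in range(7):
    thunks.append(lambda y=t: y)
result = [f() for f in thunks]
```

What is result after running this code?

Step 1: Default arg y=t captures t at each iteration.
Step 2: Each lambda has its own default: 0, 1, ..., 6.
Step 3: result = [0, 1, 2, 3, 4, 5, 6]

The answer is [0, 1, 2, 3, 4, 5, 6].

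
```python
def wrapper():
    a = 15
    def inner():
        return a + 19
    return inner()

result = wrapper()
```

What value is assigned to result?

Step 1: wrapper() defines a = 15.
Step 2: inner() reads a = 15 from enclosing scope, returns 15 + 19 = 34.
Step 3: result = 34

The answer is 34.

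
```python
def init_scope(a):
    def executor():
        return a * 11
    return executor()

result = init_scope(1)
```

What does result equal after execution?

Step 1: init_scope(1) binds parameter a = 1.
Step 2: executor() accesses a = 1 from enclosing scope.
Step 3: result = 1 * 11 = 11

The answer is 11.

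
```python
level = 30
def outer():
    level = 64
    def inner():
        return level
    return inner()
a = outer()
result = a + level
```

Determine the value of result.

Step 1: outer() has local level = 64. inner() reads from enclosing.
Step 2: outer() returns 64. Global level = 30 unchanged.
Step 3: result = 64 + 30 = 94

The answer is 94.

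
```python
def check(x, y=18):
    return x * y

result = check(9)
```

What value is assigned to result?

Step 1: check(9) uses default y = 18.
Step 2: Returns 9 * 18 = 162.
Step 3: result = 162

The answer is 162.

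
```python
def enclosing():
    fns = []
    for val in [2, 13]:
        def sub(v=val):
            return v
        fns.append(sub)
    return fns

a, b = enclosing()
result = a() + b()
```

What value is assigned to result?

Step 1: Default argument v=val captures val at each iteration.
Step 2: a() returns 2 (captured at first iteration), b() returns 13 (captured at second).
Step 3: result = 2 + 13 = 15

The answer is 15.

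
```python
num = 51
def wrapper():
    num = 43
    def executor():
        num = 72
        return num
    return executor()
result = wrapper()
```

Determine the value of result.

Step 1: Three scopes define num: global (51), wrapper (43), executor (72).
Step 2: executor() has its own local num = 72, which shadows both enclosing and global.
Step 3: result = 72 (local wins in LEGB)

The answer is 72.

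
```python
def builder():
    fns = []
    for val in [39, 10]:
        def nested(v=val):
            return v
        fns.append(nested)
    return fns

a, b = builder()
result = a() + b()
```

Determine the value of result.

Step 1: Default argument v=val captures val at each iteration.
Step 2: a() returns 39 (captured at first iteration), b() returns 10 (captured at second).
Step 3: result = 39 + 10 = 49

The answer is 49.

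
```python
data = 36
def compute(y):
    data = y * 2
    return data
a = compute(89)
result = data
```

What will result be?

Step 1: Global data = 36.
Step 2: compute(89) creates local data = 89 * 2 = 178.
Step 3: Global data unchanged because no global keyword. result = 36

The answer is 36.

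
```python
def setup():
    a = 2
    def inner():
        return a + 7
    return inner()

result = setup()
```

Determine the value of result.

Step 1: setup() defines a = 2.
Step 2: inner() reads a = 2 from enclosing scope, returns 2 + 7 = 9.
Step 3: result = 9

The answer is 9.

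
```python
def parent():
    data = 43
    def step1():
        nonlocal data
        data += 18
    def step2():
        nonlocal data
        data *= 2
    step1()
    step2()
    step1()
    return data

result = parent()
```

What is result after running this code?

Step 1: data = 43.
Step 2: step1(): data = 43 + 18 = 61.
Step 3: step2(): data = 61 * 2 = 122.
Step 4: step1(): data = 122 + 18 = 140. result = 140

The answer is 140.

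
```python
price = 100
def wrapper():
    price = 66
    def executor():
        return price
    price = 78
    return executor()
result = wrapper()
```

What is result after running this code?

Step 1: wrapper() sets price = 66, then later price = 78.
Step 2: executor() is called after price is reassigned to 78. Closures capture variables by reference, not by value.
Step 3: result = 78

The answer is 78.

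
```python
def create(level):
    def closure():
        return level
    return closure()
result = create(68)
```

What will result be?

Step 1: create(68) binds parameter level = 68.
Step 2: closure() looks up level in enclosing scope and finds the parameter level = 68.
Step 3: result = 68

The answer is 68.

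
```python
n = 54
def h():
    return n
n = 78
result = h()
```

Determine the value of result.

Step 1: n is first set to 54, then reassigned to 78.
Step 2: h() is called after the reassignment, so it looks up the current global n = 78.
Step 3: result = 78

The answer is 78.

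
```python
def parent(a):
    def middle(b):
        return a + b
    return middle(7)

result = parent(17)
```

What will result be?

Step 1: parent(17) passes a = 17.
Step 2: middle(7) has b = 7, reads a = 17 from enclosing.
Step 3: result = 17 + 7 = 24

The answer is 24.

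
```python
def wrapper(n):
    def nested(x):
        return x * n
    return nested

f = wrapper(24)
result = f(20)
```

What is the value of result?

Step 1: wrapper(24) creates a closure capturing n = 24.
Step 2: f(20) computes 20 * 24 = 480.
Step 3: result = 480

The answer is 480.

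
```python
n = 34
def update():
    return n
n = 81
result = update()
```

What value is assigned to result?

Step 1: n is first set to 34, then reassigned to 81.
Step 2: update() is called after the reassignment, so it looks up the current global n = 81.
Step 3: result = 81

The answer is 81.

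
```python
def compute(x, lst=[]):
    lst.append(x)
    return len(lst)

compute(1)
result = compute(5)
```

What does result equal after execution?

Step 1: Mutable default list persists between calls.
Step 2: First call: lst = [1], len = 1. Second call: lst = [1, 5], len = 2.
Step 3: result = 2

The answer is 2.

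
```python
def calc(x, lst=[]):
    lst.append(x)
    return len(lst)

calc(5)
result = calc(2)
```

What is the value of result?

Step 1: Mutable default list persists between calls.
Step 2: First call: lst = [5], len = 1. Second call: lst = [5, 2], len = 2.
Step 3: result = 2

The answer is 2.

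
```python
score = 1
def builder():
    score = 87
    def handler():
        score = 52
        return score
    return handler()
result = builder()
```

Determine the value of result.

Step 1: Three scopes define score: global (1), builder (87), handler (52).
Step 2: handler() has its own local score = 52, which shadows both enclosing and global.
Step 3: result = 52 (local wins in LEGB)

The answer is 52.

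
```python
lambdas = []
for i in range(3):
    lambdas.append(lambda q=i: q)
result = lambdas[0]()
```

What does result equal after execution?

Step 1: Default argument q=i captures i's value at each iteration.
Step 2: lambdas[0] captured q = 0 when i was 0.
Step 3: result = 0

The answer is 0.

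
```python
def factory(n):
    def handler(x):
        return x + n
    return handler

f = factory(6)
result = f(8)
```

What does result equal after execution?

Step 1: factory(6) creates a closure that captures n = 6.
Step 2: f(8) calls the closure with x = 8, returning 8 + 6 = 14.
Step 3: result = 14

The answer is 14.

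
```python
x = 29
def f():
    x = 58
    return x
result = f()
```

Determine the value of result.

Step 1: Global x = 29.
Step 2: f() creates local x = 58, shadowing the global.
Step 3: Returns local x = 58. result = 58

The answer is 58.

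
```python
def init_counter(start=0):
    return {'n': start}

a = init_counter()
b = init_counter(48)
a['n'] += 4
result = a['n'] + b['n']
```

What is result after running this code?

Step 1: init_counter() returns a new dict each call (immutable default 0).
Step 2: a = {'n': 0}, b = {'n': 48}.
Step 3: a['n'] += 4 = 4. result = 4 + 48 = 52

The answer is 52.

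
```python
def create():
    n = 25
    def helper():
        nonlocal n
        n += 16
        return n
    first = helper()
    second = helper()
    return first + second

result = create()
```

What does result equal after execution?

Step 1: n starts at 25.
Step 2: First call: n = 25 + 16 = 41, returns 41.
Step 3: Second call: n = 41 + 16 = 57, returns 57.
Step 4: result = 41 + 57 = 98

The answer is 98.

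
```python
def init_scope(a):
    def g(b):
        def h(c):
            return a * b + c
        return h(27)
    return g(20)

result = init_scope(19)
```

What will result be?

Step 1: a = 19, b = 20, c = 27.
Step 2: h() computes a * b + c = 19 * 20 + 27 = 407.
Step 3: result = 407

The answer is 407.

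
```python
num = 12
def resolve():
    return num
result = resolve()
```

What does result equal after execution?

Step 1: num = 12 is defined in the global scope.
Step 2: resolve() looks up num. No local num exists, so Python checks the global scope via LEGB rule and finds num = 12.
Step 3: result = 12

The answer is 12.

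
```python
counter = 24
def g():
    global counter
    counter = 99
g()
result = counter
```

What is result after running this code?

Step 1: counter = 24 globally.
Step 2: g() declares global counter and sets it to 99.
Step 3: After g(), global counter = 99. result = 99

The answer is 99.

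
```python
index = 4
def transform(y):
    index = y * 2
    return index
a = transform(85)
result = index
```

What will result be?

Step 1: Global index = 4.
Step 2: transform(85) creates local index = 85 * 2 = 170.
Step 3: Global index unchanged because no global keyword. result = 4

The answer is 4.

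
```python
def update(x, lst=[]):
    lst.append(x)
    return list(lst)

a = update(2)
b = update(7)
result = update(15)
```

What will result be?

Step 1: Default list is shared. list() creates copies for return values.
Step 2: Internal list grows: [2] -> [2, 7] -> [2, 7, 15].
Step 3: result = [2, 7, 15]

The answer is [2, 7, 15].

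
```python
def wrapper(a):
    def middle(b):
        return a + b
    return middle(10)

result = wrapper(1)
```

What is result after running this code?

Step 1: wrapper(1) passes a = 1.
Step 2: middle(10) has b = 10, reads a = 1 from enclosing.
Step 3: result = 1 + 10 = 11

The answer is 11.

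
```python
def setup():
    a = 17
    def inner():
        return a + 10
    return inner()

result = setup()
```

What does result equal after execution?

Step 1: setup() defines a = 17.
Step 2: inner() reads a = 17 from enclosing scope, returns 17 + 10 = 27.
Step 3: result = 27

The answer is 27.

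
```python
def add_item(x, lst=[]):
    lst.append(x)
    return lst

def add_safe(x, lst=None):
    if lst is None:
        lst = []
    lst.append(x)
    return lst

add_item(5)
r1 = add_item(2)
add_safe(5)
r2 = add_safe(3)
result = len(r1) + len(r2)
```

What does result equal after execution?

Step 1: add_item shares mutable default: after 2 calls, lst = [5, 2], len = 2.
Step 2: add_safe creates fresh list each time: r2 = [3], len = 1.
Step 3: result = 2 + 1 = 3

The answer is 3.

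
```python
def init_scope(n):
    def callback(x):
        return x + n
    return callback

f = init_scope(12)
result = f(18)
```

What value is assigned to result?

Step 1: init_scope(12) creates a closure that captures n = 12.
Step 2: f(18) calls the closure with x = 18, returning 18 + 12 = 30.
Step 3: result = 30

The answer is 30.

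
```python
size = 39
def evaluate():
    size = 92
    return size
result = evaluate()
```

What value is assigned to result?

Step 1: Global size = 39.
Step 2: evaluate() creates local size = 92, shadowing the global.
Step 3: Returns local size = 92. result = 92

The answer is 92.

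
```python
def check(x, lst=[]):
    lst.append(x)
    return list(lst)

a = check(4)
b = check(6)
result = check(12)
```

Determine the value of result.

Step 1: Default list is shared. list() creates copies for return values.
Step 2: Internal list grows: [4] -> [4, 6] -> [4, 6, 12].
Step 3: result = [4, 6, 12]

The answer is [4, 6, 12].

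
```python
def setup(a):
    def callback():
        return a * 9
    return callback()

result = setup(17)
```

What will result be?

Step 1: setup(17) binds parameter a = 17.
Step 2: callback() accesses a = 17 from enclosing scope.
Step 3: result = 17 * 9 = 153

The answer is 153.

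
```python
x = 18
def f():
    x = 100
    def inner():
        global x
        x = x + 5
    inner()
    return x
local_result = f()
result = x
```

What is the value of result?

Step 1: Global x = 18. f() creates local x = 100.
Step 2: inner() declares global x and adds 5: global x = 18 + 5 = 23.
Step 3: f() returns its local x = 100 (unaffected by inner).
Step 4: result = global x = 23

The answer is 23.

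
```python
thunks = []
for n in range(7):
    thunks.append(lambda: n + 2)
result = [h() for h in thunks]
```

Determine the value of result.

Step 1: All lambdas capture n by reference. After the loop, n = 6.
Step 2: Each call returns 6 + 2 = 8.
Step 3: result = [8, 8, 8, 8, 8, 8, 8]

The answer is [8, 8, 8, 8, 8, 8, 8].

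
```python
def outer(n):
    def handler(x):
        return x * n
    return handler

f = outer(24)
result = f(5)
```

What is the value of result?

Step 1: outer(24) creates a closure capturing n = 24.
Step 2: f(5) computes 5 * 24 = 120.
Step 3: result = 120

The answer is 120.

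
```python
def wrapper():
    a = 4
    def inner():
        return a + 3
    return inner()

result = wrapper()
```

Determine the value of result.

Step 1: wrapper() defines a = 4.
Step 2: inner() reads a = 4 from enclosing scope, returns 4 + 3 = 7.
Step 3: result = 7

The answer is 7.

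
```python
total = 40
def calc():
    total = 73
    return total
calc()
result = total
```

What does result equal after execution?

Step 1: total = 40 globally.
Step 2: calc() creates a LOCAL total = 73 (no global keyword!).
Step 3: The global total is unchanged. result = 40

The answer is 40.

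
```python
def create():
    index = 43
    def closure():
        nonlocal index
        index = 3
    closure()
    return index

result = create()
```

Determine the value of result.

Step 1: create() sets index = 43.
Step 2: closure() uses nonlocal to reassign index = 3.
Step 3: result = 3

The answer is 3.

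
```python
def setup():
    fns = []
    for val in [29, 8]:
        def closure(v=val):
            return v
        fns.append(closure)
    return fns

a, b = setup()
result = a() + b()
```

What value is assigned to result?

Step 1: Default argument v=val captures val at each iteration.
Step 2: a() returns 29 (captured at first iteration), b() returns 8 (captured at second).
Step 3: result = 29 + 8 = 37

The answer is 37.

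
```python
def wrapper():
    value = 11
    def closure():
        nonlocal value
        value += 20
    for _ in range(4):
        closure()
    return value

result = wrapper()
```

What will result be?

Step 1: value = 11.
Step 2: closure() is called 4 times in a loop, each adding 20 via nonlocal.
Step 3: value = 11 + 20 * 4 = 91

The answer is 91.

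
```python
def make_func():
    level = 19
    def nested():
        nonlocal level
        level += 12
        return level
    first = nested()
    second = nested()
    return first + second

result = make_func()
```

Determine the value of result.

Step 1: level starts at 19.
Step 2: First call: level = 19 + 12 = 31, returns 31.
Step 3: Second call: level = 31 + 12 = 43, returns 43.
Step 4: result = 31 + 43 = 74

The answer is 74.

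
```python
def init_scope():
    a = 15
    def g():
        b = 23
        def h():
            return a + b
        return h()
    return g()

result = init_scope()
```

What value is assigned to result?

Step 1: init_scope() defines a = 15. g() defines b = 23.
Step 2: h() accesses both from enclosing scopes: a = 15, b = 23.
Step 3: result = 15 + 23 = 38

The answer is 38.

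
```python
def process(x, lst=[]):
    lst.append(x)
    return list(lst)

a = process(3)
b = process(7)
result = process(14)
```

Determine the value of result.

Step 1: Default list is shared. list() creates copies for return values.
Step 2: Internal list grows: [3] -> [3, 7] -> [3, 7, 14].
Step 3: result = [3, 7, 14]

The answer is [3, 7, 14].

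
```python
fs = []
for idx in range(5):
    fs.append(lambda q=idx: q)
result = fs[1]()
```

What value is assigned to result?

Step 1: Default argument q=idx captures idx's value at each iteration.
Step 2: fs[1] captured q = 1 when idx was 1.
Step 3: result = 1

The answer is 1.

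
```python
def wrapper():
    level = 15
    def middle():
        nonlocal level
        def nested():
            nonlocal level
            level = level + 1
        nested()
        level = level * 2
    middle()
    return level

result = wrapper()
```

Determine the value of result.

Step 1: level = 15.
Step 2: nested() adds 1: level = 15 + 1 = 16.
Step 3: middle() doubles: level = 16 * 2 = 32.
Step 4: result = 32

The answer is 32.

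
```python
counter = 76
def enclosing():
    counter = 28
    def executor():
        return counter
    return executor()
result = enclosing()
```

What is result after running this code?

Step 1: counter = 76 globally, but enclosing() defines counter = 28 locally.
Step 2: executor() looks up counter. Not in local scope, so checks enclosing scope (enclosing) and finds counter = 28.
Step 3: result = 28

The answer is 28.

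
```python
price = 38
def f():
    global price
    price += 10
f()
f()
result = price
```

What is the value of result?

Step 1: price = 38.
Step 2: First f(): price = 38 + 10 = 48.
Step 3: Second f(): price = 48 + 10 = 58. result = 58

The answer is 58.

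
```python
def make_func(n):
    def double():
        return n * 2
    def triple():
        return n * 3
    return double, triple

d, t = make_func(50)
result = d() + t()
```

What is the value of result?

Step 1: Both closures capture the same n = 50.
Step 2: d() = 50 * 2 = 100, t() = 50 * 3 = 150.
Step 3: result = 100 + 150 = 250

The answer is 250.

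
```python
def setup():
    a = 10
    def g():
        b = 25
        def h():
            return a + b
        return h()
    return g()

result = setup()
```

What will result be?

Step 1: setup() defines a = 10. g() defines b = 25.
Step 2: h() accesses both from enclosing scopes: a = 10, b = 25.
Step 3: result = 10 + 25 = 35

The answer is 35.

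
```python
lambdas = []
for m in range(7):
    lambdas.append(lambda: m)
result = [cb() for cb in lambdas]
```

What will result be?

Step 1: All 7 lambdas share the same variable m.
Step 2: After the loop, m = 6.
Step 3: Each call returns 6. result = [6, 6, 6, 6, 6, 6, 6]

The answer is [6, 6, 6, 6, 6, 6, 6].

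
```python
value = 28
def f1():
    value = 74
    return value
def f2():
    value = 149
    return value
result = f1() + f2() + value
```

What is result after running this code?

Step 1: Each function shadows global value with its own local.
Step 2: f1() returns 74, f2() returns 149.
Step 3: Global value = 28 is unchanged. result = 74 + 149 + 28 = 251

The answer is 251.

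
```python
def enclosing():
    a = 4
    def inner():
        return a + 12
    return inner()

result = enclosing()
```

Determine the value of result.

Step 1: enclosing() defines a = 4.
Step 2: inner() reads a = 4 from enclosing scope, returns 4 + 12 = 16.
Step 3: result = 16

The answer is 16.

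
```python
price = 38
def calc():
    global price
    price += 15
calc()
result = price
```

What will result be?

Step 1: price = 38 globally.
Step 2: calc() modifies global price: price += 15 = 53.
Step 3: result = 53

The answer is 53.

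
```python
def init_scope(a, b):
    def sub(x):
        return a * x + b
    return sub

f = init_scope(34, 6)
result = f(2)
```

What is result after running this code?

Step 1: init_scope(34, 6) captures a = 34, b = 6.
Step 2: f(2) computes 34 * 2 + 6 = 74.
Step 3: result = 74

The answer is 74.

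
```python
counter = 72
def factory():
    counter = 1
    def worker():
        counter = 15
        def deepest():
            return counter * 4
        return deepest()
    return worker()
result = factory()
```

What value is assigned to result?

Step 1: deepest() looks up counter through LEGB: not local, finds counter = 15 in enclosing worker().
Step 2: Returns 15 * 4 = 60.
Step 3: result = 60

The answer is 60.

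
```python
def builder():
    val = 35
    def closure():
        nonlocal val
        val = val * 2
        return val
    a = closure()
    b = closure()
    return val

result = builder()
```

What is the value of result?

Step 1: val starts at 35.
Step 2: First closure(): val = 35 * 2 = 70.
Step 3: Second closure(): val = 70 * 2 = 140.
Step 4: result = 140

The answer is 140.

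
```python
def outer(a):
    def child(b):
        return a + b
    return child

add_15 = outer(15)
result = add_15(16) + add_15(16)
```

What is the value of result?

Step 1: add_15 captures a = 15.
Step 2: add_15(16) = 15 + 16 = 31, called twice.
Step 3: result = 31 + 31 = 62

The answer is 62.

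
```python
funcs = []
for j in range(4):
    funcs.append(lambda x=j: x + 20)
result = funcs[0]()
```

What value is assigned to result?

Step 1: Default argument x=j captures j's value at definition time.
Step 2: funcs[0] was defined when j = 0, so x defaults to 0.
Step 3: result = 0 + 20 = 20 (default arg fixes the late binding issue)

The answer is 20.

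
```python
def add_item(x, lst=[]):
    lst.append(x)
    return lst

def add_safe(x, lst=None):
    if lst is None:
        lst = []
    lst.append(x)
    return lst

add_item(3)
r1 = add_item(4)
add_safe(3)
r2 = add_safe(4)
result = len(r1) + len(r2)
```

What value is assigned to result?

Step 1: add_item shares mutable default: after 2 calls, lst = [3, 4], len = 2.
Step 2: add_safe creates fresh list each time: r2 = [4], len = 1.
Step 3: result = 2 + 1 = 3

The answer is 3.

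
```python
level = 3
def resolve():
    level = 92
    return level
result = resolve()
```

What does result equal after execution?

Step 1: Global level = 3.
Step 2: resolve() creates local level = 92, shadowing the global.
Step 3: Returns local level = 92. result = 92

The answer is 92.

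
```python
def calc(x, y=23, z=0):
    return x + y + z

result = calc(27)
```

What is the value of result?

Step 1: calc(27) uses defaults y = 23, z = 0.
Step 2: Returns 27 + 23 + 0 = 50.
Step 3: result = 50

The answer is 50.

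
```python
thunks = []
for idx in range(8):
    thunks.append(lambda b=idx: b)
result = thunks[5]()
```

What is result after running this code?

Step 1: Default argument b=idx captures idx's value at each iteration.
Step 2: thunks[5] captured b = 5 when idx was 5.
Step 3: result = 5

The answer is 5.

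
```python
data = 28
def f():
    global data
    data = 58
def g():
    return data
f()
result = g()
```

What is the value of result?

Step 1: data = 28.
Step 2: f() sets global data = 58.
Step 3: g() reads global data = 58. result = 58

The answer is 58.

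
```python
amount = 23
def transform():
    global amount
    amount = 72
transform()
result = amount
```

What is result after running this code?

Step 1: amount = 23 globally.
Step 2: transform() declares global amount and sets it to 72.
Step 3: After transform(), global amount = 72. result = 72

The answer is 72.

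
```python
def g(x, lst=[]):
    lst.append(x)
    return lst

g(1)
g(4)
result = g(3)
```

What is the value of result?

Step 1: Mutable default argument gotcha! The list [] is created once.
Step 2: Each call appends to the SAME list: [1], [1, 4], [1, 4, 3].
Step 3: result = [1, 4, 3]

The answer is [1, 4, 3].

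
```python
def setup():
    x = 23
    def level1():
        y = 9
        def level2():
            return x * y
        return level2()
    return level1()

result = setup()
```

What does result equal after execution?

Step 1: x = 23 in setup. y = 9 in level1.
Step 2: level2() reads x = 23 and y = 9 from enclosing scopes.
Step 3: result = 23 * 9 = 207

The answer is 207.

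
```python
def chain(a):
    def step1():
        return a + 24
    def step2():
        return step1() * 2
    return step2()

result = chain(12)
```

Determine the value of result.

Step 1: chain(12) captures a = 12.
Step 2: step2() calls step1() which returns 12 + 24 = 36.
Step 3: step2() returns 36 * 2 = 72

The answer is 72.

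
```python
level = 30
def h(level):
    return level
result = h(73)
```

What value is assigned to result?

Step 1: Global level = 30.
Step 2: h(73) takes parameter level = 73, which shadows the global.
Step 3: result = 73

The answer is 73.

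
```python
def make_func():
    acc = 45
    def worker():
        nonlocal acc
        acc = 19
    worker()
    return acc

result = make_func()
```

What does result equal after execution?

Step 1: make_func() sets acc = 45.
Step 2: worker() uses nonlocal to reassign acc = 19.
Step 3: result = 19

The answer is 19.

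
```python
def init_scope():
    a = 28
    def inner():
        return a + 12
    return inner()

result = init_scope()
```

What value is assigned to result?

Step 1: init_scope() defines a = 28.
Step 2: inner() reads a = 28 from enclosing scope, returns 28 + 12 = 40.
Step 3: result = 40

The answer is 40.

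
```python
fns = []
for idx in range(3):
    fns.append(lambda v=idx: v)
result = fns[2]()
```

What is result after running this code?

Step 1: Default argument v=idx captures idx's value at each iteration.
Step 2: fns[2] captured v = 2 when idx was 2.
Step 3: result = 2

The answer is 2.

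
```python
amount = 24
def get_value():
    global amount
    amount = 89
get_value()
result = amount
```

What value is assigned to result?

Step 1: amount = 24 globally.
Step 2: get_value() declares global amount and sets it to 89.
Step 3: After get_value(), global amount = 89. result = 89

The answer is 89.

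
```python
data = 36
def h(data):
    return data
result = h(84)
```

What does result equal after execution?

Step 1: Global data = 36.
Step 2: h(84) takes parameter data = 84, which shadows the global.
Step 3: result = 84

The answer is 84.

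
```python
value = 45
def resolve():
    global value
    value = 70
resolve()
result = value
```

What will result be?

Step 1: value = 45 globally.
Step 2: resolve() declares global value and sets it to 70.
Step 3: After resolve(), global value = 70. result = 70

The answer is 70.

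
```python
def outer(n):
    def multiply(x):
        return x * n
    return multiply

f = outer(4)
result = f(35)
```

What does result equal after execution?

Step 1: outer(4) returns multiply closure with n = 4.
Step 2: f(35) computes 35 * 4 = 140.
Step 3: result = 140

The answer is 140.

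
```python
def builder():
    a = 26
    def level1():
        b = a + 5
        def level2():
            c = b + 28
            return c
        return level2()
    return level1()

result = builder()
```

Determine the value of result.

Step 1: a = 26. b = a + 5 = 31.
Step 2: c = b + 28 = 31 + 28 = 59.
Step 3: result = 59

The answer is 59.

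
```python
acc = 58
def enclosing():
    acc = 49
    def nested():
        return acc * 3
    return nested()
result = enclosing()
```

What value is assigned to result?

Step 1: enclosing() shadows global acc with acc = 49.
Step 2: nested() finds acc = 49 in enclosing scope, computes 49 * 3 = 147.
Step 3: result = 147

The answer is 147.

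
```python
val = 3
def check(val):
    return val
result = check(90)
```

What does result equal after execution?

Step 1: Global val = 3.
Step 2: check(90) takes parameter val = 90, which shadows the global.
Step 3: result = 90

The answer is 90.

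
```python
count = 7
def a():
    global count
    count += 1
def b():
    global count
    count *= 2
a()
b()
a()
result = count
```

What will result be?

Step 1: count = 7.
Step 2: a(): count = 7 + 1 = 8.
Step 3: b(): count = 8 * 2 = 16.
Step 4: a(): count = 16 + 1 = 17

The answer is 17.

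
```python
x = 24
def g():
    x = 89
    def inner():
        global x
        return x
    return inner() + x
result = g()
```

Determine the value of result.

Step 1: Global x = 24. g() shadows with local x = 89.
Step 2: inner() uses global keyword, so inner() returns global x = 24.
Step 3: g() returns 24 + 89 = 113

The answer is 113.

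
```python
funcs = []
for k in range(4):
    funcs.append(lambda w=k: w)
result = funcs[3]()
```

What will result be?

Step 1: Default argument w=k captures k's value at each iteration.
Step 2: funcs[3] captured w = 3 when k was 3.
Step 3: result = 3

The answer is 3.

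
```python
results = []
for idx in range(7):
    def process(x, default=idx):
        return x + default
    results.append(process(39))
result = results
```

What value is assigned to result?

Step 1: Default argument default=idx is evaluated at function definition time.
Step 2: Each iteration creates process with default = current idx value.
Step 3: process(39) returns 39 + default. results = [39, 40, 41, 42, 43, 44, 45]

The answer is [39, 40, 41, 42, 43, 44, 45].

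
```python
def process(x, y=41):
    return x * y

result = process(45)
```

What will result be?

Step 1: process(45) uses default y = 41.
Step 2: Returns 45 * 41 = 1845.
Step 3: result = 1845

The answer is 1845.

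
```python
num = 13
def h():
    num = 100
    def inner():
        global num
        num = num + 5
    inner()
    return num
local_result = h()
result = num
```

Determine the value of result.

Step 1: Global num = 13. h() creates local num = 100.
Step 2: inner() declares global num and adds 5: global num = 13 + 5 = 18.
Step 3: h() returns its local num = 100 (unaffected by inner).
Step 4: result = global num = 18

The answer is 18.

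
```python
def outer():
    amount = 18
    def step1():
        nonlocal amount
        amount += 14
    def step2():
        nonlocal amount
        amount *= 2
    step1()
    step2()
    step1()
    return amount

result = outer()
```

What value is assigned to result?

Step 1: amount = 18.
Step 2: step1(): amount = 18 + 14 = 32.
Step 3: step2(): amount = 32 * 2 = 64.
Step 4: step1(): amount = 64 + 14 = 78. result = 78

The answer is 78.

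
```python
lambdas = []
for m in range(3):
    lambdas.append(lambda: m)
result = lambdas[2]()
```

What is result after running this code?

Step 1: The loop creates 3 lambdas, all referencing the same variable m.
Step 2: After the loop, m = 2 (final value).
Step 3: lambdas[2]() looks up m at call time and finds 2. This is the late binding gotcha. result = 2

The answer is 2.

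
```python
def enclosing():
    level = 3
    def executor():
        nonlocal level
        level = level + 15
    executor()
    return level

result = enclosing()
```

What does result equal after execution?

Step 1: enclosing() sets level = 3.
Step 2: executor() uses nonlocal to modify level in enclosing's scope: level = 3 + 15 = 18.
Step 3: enclosing() returns the modified level = 18

The answer is 18.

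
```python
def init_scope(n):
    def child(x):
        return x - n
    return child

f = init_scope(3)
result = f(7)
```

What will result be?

Step 1: init_scope(3) creates a closure capturing n = 3.
Step 2: f(7) computes 7 - 3 = 4.
Step 3: result = 4

The answer is 4.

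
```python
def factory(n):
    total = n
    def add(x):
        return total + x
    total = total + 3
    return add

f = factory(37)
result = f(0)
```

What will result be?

Step 1: factory(37) sets total = 37, then total = 37 + 3 = 40.
Step 2: Closures capture by reference, so add sees total = 40.
Step 3: f(0) returns 40 + 0 = 40

The answer is 40.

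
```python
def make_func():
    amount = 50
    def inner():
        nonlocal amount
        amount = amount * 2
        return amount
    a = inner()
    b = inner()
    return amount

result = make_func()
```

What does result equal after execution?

Step 1: amount starts at 50.
Step 2: First inner(): amount = 50 * 2 = 100.
Step 3: Second inner(): amount = 100 * 2 = 200.
Step 4: result = 200

The answer is 200.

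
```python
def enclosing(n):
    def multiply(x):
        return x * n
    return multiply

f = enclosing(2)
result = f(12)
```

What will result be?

Step 1: enclosing(2) returns multiply closure with n = 2.
Step 2: f(12) computes 12 * 2 = 24.
Step 3: result = 24

The answer is 24.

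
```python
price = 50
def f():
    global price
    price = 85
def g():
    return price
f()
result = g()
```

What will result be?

Step 1: price = 50.
Step 2: f() sets global price = 85.
Step 3: g() reads global price = 85. result = 85

The answer is 85.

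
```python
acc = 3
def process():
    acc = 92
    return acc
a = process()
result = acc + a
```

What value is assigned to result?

Step 1: Global acc = 3. process() returns local acc = 92.
Step 2: a = 92. Global acc still = 3.
Step 3: result = 3 + 92 = 95

The answer is 95.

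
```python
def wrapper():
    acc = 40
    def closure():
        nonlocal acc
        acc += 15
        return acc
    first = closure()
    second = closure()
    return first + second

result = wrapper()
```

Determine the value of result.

Step 1: acc starts at 40.
Step 2: First call: acc = 40 + 15 = 55, returns 55.
Step 3: Second call: acc = 55 + 15 = 70, returns 70.
Step 4: result = 55 + 70 = 125

The answer is 125.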